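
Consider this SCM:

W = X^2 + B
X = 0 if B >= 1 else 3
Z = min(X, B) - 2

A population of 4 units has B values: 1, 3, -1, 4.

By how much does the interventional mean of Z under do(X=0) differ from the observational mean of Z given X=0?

-0.25

The intervention sets X=0 in all 4 units regardless of B. Recomputing Z per unit gives -2, -2, -3, -2; average -2.25.
Observing X=0 restricts to units where X's equation naturally yields 0: B ∈ {1, 3, 4}. In that subpopulation Z = -2, -2, -2, mean -2.
Difference = -2.25 − (-2) = -0.25.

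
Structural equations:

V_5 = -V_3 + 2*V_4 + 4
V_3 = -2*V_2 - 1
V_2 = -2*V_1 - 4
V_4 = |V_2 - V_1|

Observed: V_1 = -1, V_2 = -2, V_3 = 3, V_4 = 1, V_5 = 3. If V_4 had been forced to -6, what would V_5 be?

Intervening sets V_4 = -6 and removes its equation (V_4 = |V_2 - V_1|).
V_2 = -2*V_1 - 4  [with V_1=-1]  = -2
V_3 = -2*V_2 - 1  [with V_2=-2]  = 3
V_5 = -V_3 + 2*V_4 + 4  [with V_3=3, V_4=-6]  = -11

-11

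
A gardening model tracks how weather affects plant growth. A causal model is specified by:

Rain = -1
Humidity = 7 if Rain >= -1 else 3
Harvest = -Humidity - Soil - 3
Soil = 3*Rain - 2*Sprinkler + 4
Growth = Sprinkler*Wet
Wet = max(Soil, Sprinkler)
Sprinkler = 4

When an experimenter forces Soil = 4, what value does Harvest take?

-14

The intervention breaks the incoming arrows to Soil: Soil = 3*Rain - 2*Sprinkler + 4 no longer applies, and Soil = 4.
Humidity = 7 if Rain >= -1 else 3  [with Rain=-1]  = 7
Harvest = -Humidity - Soil - 3  [with Humidity=7, Soil=4]  = -14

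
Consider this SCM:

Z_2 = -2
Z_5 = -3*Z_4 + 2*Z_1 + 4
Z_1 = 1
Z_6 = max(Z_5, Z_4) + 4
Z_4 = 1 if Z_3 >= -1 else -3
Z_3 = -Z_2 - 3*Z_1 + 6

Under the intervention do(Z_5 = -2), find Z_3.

do(Z_5=-2) replaces the equation Z_5 = -3*Z_4 + 2*Z_1 + 4 with the constant Z_5 = -2.
Z_3 is not downstream of the intervention, so its value is determined by the original equations.
Z_3 = -Z_2 - 3*Z_1 + 6  [with Z_2=-2, Z_1=1]  = 5

5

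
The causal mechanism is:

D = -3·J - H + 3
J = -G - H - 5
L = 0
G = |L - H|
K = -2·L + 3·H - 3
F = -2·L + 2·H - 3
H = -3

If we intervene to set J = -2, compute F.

-9

do(J=-2) replaces the equation J = -G - H - 5 with the constant J = -2.
F is not downstream of the intervention, so its value is determined by the original equations.
F = -2·L + 2·H - 3  [with L=0, H=-3]  = -9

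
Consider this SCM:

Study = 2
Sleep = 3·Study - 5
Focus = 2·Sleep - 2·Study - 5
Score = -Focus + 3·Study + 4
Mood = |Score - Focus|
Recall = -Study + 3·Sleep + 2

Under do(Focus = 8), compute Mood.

do(Focus=8) replaces the equation Focus = 2·Sleep - 2·Study - 5 with the constant Focus = 8.
Score = -Focus + 3·Study + 4  [with Focus=8, Study=2]  = 2
Mood = |Score - Focus|  [with Score=2, Focus=8]  = 6

6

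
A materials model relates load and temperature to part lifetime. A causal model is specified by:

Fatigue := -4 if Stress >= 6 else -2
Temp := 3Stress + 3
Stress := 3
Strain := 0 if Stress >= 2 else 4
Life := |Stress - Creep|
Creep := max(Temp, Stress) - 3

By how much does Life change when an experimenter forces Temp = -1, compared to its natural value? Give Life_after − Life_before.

-3

The intervention breaks the incoming arrows to Temp: Temp := 3Stress + 3 no longer applies, and Temp = -1.
Creep = max(Temp, Stress) - 3  [with Temp=-1, Stress=3]  = 0
Life = |Stress - Creep|  [with Stress=3, Creep=0]  = 3
Without intervention: Temp = 3Stress + 3  [with Stress=3]  = 12; Creep = max(Temp, Stress) - 3  [with Temp=12, Stress=3]  = 9; Life = |Stress - Creep|  [with Stress=3, Creep=9]  = 6.
Change = 3 − 6 = -3.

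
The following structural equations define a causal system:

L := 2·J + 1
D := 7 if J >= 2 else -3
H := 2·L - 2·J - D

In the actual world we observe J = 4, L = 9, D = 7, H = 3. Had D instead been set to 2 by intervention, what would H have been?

8

The intervention breaks the incoming arrows to D: D := 7 if J >= 2 else -3 no longer applies, and D = 2.
L = 2·J + 1  [with J=4]  = 9
H = 2·L - 2·J - D  [with L=9, J=4, D=2]  = 8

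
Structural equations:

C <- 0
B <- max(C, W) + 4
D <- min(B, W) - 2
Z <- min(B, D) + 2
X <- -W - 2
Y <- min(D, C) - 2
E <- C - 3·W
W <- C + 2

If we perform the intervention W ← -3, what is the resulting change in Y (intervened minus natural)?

Under do(W=-3), the mechanism W <- C + 2 is discarded; W is fixed at -3.
B = max(C, W) + 4  [with C=0, W=-3]  = 4
D = min(B, W) - 2  [with B=4, W=-3]  = -5
Y = min(D, C) - 2  [with D=-5, C=0]  = -7
Without intervention: W = C + 2  [with C=0]  = 2; B = max(C, W) + 4  [with C=0, W=2]  = 6; D = min(B, W) - 2  [with B=6, W=2]  = 0; Y = min(D, C) - 2  [with D=0, C=0]  = -2.
Change = -7 − (-2) = -5.

-5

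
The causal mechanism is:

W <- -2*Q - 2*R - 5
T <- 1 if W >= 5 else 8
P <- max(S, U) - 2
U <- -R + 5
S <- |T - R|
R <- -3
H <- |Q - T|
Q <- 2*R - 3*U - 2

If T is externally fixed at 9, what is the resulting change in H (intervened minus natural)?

8

Under do(T=9), the mechanism T <- 1 if W >= 5 else 8 is discarded; T is fixed at 9.
U = -R + 5  [with R=-3]  = 8
Q = 2*R - 3*U - 2  [with R=-3, U=8]  = -32
H = |Q - T|  [with Q=-32, T=9]  = 41
Without intervention: U = -R + 5  [with R=-3]  = 8; Q = 2*R - 3*U - 2  [with R=-3, U=8]  = -32; W = -2*Q - 2*R - 5  [with Q=-32, R=-3]  = 65; T = 1 if W >= 5 else 8  [with W=65]  = 1; H = |Q - T|  [with Q=-32, T=1]  = 33.
Change = 41 − 33 = 8.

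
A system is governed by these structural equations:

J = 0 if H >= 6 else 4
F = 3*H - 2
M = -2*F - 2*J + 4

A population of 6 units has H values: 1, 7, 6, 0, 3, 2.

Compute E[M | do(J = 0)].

The intervention sets J=0 in all 6 units regardless of H. Recomputing M per unit gives 2, -34, -28, 8, -10, -4; average -11.

-11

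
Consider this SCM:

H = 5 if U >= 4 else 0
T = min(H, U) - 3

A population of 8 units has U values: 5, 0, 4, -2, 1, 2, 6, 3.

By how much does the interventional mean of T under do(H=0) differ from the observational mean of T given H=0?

Under do(H=0), H's equation is replaced by H=0 for every unit. Per-unit T: -3, -3, -3, -5, -3, -3, -3, -3. Mean = -3.25.
Conditioning on H=0 selects the 5 unit(s) with U ∈ {0, -2, 1, 2, 3}. Their T values: -3, -5, -3, -3, -3. Mean = -3.4.
Difference = -3.25 − (-3.4) = 0.15.

0.15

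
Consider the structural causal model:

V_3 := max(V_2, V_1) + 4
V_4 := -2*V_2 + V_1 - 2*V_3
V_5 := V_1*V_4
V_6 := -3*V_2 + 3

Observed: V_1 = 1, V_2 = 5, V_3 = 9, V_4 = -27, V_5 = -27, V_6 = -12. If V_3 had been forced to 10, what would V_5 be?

do(V_3=10) replaces the equation V_3 := max(V_2, V_1) + 4 with the constant V_3 = 10.
V_4 = -2*V_2 + V_1 - 2*V_3  [with V_2=5, V_1=1, V_3=10]  = -29
V_5 = V_1*V_4  [with V_1=1, V_4=-29]  = -29

-29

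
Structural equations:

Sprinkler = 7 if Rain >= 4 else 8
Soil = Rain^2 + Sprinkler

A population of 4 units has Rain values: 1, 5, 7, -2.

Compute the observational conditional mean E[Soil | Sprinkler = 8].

10.5

Conditioning on Sprinkler=8 selects the 2 unit(s) with Rain ∈ {1, -2}. Their Soil values: 9, 12. Mean = 10.5.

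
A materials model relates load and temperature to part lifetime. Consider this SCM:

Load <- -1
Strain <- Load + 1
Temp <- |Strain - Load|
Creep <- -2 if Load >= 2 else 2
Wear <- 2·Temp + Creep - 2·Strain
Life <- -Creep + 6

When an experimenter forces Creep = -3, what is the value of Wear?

Intervening sets Creep = -3 and removes its equation (Creep <- -2 if Load >= 2 else 2).
Strain = Load + 1  [with Load=-1]  = 0
Temp = |Strain - Load|  [with Strain=0, Load=-1]  = 1
Wear = 2·Temp + Creep - 2·Strain  [with Temp=1, Creep=-3, Strain=0]  = -1

-1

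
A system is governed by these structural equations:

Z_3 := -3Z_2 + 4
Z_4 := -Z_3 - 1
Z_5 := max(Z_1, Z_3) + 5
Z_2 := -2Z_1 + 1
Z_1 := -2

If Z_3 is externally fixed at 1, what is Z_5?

6

do(Z_3=1) replaces the equation Z_3 := -3Z_2 + 4 with the constant Z_3 = 1.
Z_5 = max(Z_1, Z_3) + 5  [with Z_1=-2, Z_3=1]  = 6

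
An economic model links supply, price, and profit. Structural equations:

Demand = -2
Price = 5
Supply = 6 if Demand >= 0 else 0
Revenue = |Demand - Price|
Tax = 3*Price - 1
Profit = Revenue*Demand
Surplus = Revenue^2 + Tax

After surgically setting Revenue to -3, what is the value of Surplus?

23

The intervention breaks the incoming arrows to Revenue: Revenue = |Demand - Price| no longer applies, and Revenue = -3.
Tax = 3*Price - 1  [with Price=5]  = 14
Surplus = Revenue^2 + Tax  [with Revenue=-3, Tax=14]  = 23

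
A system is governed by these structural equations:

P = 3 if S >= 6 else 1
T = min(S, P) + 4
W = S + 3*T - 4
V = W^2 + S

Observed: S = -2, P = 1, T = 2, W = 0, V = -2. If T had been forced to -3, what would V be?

223

do(T=-3) replaces the equation T = min(S, P) + 4 with the constant T = -3.
W = S + 3*T - 4  [with S=-2, T=-3]  = -15
V = W^2 + S  [with W=-15, S=-2]  = 223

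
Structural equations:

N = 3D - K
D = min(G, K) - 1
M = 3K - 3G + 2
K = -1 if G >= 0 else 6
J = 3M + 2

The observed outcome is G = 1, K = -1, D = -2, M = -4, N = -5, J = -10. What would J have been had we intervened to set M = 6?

Under do(M=6), the mechanism M = 3K - 3G + 2 is discarded; M is fixed at 6.
J = 3M + 2  [with M=6]  = 20

20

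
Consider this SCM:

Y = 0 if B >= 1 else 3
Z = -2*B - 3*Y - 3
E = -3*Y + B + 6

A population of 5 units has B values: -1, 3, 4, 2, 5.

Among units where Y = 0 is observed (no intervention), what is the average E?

Observing Y=0 restricts to units where Y's equation naturally yields 0: B ∈ {3, 4, 2, 5}. In that subpopulation E = 9, 10, 8, 11, mean 9.5.

9.5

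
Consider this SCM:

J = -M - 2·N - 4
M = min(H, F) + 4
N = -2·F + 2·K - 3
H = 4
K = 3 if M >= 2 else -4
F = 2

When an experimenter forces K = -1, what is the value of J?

Under do(K=-1), the mechanism K = 3 if M >= 2 else -4 is discarded; K is fixed at -1.
M = min(H, F) + 4  [with H=4, F=2]  = 6
N = -2·F + 2·K - 3  [with F=2, K=-1]  = -9
J = -M - 2·N - 4  [with M=6, N=-9]  = 8

8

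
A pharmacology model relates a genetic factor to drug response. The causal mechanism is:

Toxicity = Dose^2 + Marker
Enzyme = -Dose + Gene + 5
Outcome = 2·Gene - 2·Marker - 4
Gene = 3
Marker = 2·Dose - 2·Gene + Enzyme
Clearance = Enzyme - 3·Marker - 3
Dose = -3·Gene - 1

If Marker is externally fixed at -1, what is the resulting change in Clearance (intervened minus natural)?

-21

Under do(Marker=-1), the mechanism Marker = 2·Dose - 2·Gene + Enzyme is discarded; Marker is fixed at -1.
Dose = -3·Gene - 1  [with Gene=3]  = -10
Enzyme = -Dose + Gene + 5  [with Dose=-10, Gene=3]  = 18
Clearance = Enzyme - 3·Marker - 3  [with Enzyme=18, Marker=-1]  = 18
Without intervention: Dose = -3·Gene - 1  [with Gene=3]  = -10; Enzyme = -Dose + Gene + 5  [with Dose=-10, Gene=3]  = 18; Marker = 2·Dose - 2·Gene + Enzyme  [with Dose=-10, Gene=3, Enzyme=18]  = -8; Clearance = Enzyme - 3·Marker - 3  [with Enzyme=18, Marker=-8]  = 39.
Change = 18 − 39 = -21.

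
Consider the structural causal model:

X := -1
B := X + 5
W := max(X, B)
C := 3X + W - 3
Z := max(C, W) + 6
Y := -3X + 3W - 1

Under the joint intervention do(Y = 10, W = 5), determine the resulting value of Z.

Under do(Y = 10, W = 5), each intervened variable's structural equation is replaced by its fixed value.
C = 3X + W - 3  [with X=-1, W=5]  = -1
Z = max(C, W) + 6  [with C=-1, W=5]  = 11

11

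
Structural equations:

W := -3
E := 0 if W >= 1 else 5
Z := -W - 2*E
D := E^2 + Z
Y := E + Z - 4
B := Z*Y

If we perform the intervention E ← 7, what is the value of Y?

do(E=7) replaces the equation E := 0 if W >= 1 else 5 with the constant E = 7.
Z = -W - 2*E  [with W=-3, E=7]  = -11
Y = E + Z - 4  [with E=7, Z=-11]  = -8

-8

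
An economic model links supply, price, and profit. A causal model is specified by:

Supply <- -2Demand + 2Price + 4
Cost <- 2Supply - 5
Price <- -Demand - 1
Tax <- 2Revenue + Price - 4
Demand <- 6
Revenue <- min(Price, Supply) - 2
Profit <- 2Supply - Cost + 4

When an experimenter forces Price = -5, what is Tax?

Under do(Price=-5), the mechanism Price <- -Demand - 1 is discarded; Price is fixed at -5.
Supply = -2Demand + 2Price + 4  [with Demand=6, Price=-5]  = -18
Revenue = min(Price, Supply) - 2  [with Price=-5, Supply=-18]  = -20
Tax = 2Revenue + Price - 4  [with Revenue=-20, Price=-5]  = -49

-49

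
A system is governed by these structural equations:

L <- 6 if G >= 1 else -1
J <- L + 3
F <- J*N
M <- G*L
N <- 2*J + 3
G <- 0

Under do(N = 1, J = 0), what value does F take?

0

Setting N = 1, J = 0 by intervention discards those variables' equations.
F = J*N  [with J=0, N=1]  = 0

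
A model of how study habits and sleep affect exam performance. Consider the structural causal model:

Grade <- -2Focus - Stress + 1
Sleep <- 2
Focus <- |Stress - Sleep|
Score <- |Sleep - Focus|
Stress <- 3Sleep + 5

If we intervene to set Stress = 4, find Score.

Under do(Stress=4), the mechanism Stress <- 3Sleep + 5 is discarded; Stress is fixed at 4.
Focus = |Stress - Sleep|  [with Stress=4, Sleep=2]  = 2
Score = |Sleep - Focus|  [with Sleep=2, Focus=2]  = 0

0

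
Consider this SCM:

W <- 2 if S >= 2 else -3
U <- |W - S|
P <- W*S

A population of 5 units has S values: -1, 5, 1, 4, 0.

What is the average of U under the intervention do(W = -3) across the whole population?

4.8

Every unit gets W=-3 under the intervention. U values become 2, 8, 4, 7, 3; E[U|do(W=-3)] = 4.8.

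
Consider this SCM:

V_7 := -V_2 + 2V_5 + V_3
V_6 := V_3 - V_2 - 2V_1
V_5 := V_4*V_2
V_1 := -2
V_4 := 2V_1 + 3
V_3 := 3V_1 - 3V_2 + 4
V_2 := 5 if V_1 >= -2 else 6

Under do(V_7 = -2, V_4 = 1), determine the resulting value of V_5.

Under do(V_7 = -2, V_4 = 1), each intervened variable's structural equation is replaced by its fixed value.
V_2 = 5 if V_1 >= -2 else 6  [with V_1=-2]  = 5
V_5 = V_4*V_2  [with V_4=1, V_2=5]  = 5

5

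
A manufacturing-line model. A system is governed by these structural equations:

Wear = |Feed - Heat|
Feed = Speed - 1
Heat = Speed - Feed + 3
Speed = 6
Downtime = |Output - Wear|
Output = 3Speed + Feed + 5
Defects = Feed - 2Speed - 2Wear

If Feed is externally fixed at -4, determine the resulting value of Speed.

6

Under do(Feed=-4), the mechanism Feed = Speed - 1 is discarded; Feed is fixed at -4.
Speed is not downstream of the intervention, so its value is determined by the original equations.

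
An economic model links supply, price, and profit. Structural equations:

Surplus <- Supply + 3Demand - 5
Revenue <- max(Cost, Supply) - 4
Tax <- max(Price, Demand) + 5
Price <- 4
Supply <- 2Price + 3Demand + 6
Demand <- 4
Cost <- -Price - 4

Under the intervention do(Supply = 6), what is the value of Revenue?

2

do(Supply=6) replaces the equation Supply <- 2Price + 3Demand + 6 with the constant Supply = 6.
Cost = -Price - 4  [with Price=4]  = -8
Revenue = max(Cost, Supply) - 4  [with Cost=-8, Supply=6]  = 2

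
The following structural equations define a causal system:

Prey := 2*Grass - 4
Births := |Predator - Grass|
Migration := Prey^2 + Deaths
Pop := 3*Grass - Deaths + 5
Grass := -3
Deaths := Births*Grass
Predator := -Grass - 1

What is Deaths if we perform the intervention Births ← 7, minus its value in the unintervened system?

Intervening sets Births = 7 and removes its equation (Births := |Predator - Grass|).
Deaths = Births*Grass  [with Births=7, Grass=-3]  = -21
Without intervention: Predator = -Grass - 1  [with Grass=-3]  = 2; Births = |Predator - Grass|  [with Predator=2, Grass=-3]  = 5; Deaths = Births*Grass  [with Births=5, Grass=-3]  = -15.
Change = -21 − (-15) = -6.

-6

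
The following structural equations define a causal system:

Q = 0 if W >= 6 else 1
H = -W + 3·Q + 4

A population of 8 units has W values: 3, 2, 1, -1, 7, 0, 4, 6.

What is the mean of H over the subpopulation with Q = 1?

5.5

E[H|Q=1] averages over only the 6 units with Q=1 (W = 3, 2, 1, -1, 0, 4): H = 4, 5, 6, 8, 7, 3, mean 5.5.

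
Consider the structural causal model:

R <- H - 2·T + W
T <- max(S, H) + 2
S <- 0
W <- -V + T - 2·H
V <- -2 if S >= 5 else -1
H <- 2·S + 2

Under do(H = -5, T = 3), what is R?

3

Under do(H = -5, T = 3), each intervened variable's structural equation is replaced by its fixed value.
V = -2 if S >= 5 else -1  [with S=0]  = -1
W = -V + T - 2·H  [with V=-1, T=3, H=-5]  = 14
R = H - 2·T + W  [with H=-5, T=3, W=14]  = 3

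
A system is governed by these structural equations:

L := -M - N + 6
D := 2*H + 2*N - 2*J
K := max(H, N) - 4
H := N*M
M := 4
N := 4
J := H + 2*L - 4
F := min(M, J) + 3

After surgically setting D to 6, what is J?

do(D=6) replaces the equation D := 2*H + 2*N - 2*J with the constant D = 6.
J is not downstream of the intervention, so its value is determined by the original equations.
H = N*M  [with N=4, M=4]  = 16
L = -M - N + 6  [with M=4, N=4]  = -2
J = H + 2*L - 4  [with H=16, L=-2]  = 8

8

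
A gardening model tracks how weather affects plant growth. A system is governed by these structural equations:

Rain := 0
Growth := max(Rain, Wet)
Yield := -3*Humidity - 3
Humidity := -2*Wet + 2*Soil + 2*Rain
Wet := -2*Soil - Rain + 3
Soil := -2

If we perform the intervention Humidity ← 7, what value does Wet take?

do(Humidity=7) replaces the equation Humidity := -2*Wet + 2*Soil + 2*Rain with the constant Humidity = 7.
Wet is not downstream of the intervention, so its value is determined by the original equations.
Wet = -2*Soil - Rain + 3  [with Soil=-2, Rain=0]  = 7

7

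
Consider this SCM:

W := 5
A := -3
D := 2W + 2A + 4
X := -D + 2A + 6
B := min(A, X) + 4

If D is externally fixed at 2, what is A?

-3

Under do(D=2), the mechanism D := 2W + 2A + 4 is discarded; D is fixed at 2.
Since A is not a descendant of the intervened variable, it is unaffected.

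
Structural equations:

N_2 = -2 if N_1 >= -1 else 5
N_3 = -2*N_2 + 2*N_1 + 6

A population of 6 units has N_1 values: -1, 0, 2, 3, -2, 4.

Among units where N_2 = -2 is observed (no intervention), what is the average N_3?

13.2

E[N_3|N_2=-2] averages over only the 5 units with N_2=-2 (N_1 = -1, 0, 2, 3, 4): N_3 = 8, 10, 14, 16, 18, mean 13.2.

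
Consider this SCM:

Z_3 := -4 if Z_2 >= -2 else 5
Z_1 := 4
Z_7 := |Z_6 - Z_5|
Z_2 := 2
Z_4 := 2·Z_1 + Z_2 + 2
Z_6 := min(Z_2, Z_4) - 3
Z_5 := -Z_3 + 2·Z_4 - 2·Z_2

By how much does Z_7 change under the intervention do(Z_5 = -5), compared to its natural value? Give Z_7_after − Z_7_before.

Under do(Z_5=-5), the mechanism Z_5 := -Z_3 + 2·Z_4 - 2·Z_2 is discarded; Z_5 is fixed at -5.
Z_4 = 2·Z_1 + Z_2 + 2  [with Z_1=4, Z_2=2]  = 12
Z_6 = min(Z_2, Z_4) - 3  [with Z_2=2, Z_4=12]  = -1
Z_7 = |Z_6 - Z_5|  [with Z_6=-1, Z_5=-5]  = 4
Without intervention: Z_3 = -4 if Z_2 >= -2 else 5  [with Z_2=2]  = -4; Z_4 = 2·Z_1 + Z_2 + 2  [with Z_1=4, Z_2=2]  = 12; Z_5 = -Z_3 + 2·Z_4 - 2·Z_2  [with Z_3=-4, Z_4=12, Z_2=2]  = 24; Z_6 = min(Z_2, Z_4) - 3  [with Z_2=2, Z_4=12]  = -1; Z_7 = |Z_6 - Z_5|  [with Z_6=-1, Z_5=24]  = 25.
Change = 4 − 25 = -21.

-21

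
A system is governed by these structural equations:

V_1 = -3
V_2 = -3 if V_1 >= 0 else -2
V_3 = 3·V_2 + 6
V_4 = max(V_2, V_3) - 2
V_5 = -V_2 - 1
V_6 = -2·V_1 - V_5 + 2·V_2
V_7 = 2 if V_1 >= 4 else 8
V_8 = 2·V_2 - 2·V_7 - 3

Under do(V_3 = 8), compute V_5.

do(V_3=8) replaces the equation V_3 = 3·V_2 + 6 with the constant V_3 = 8.
V_5 is not downstream of the intervention, so its value is determined by the original equations.
V_2 = -3 if V_1 >= 0 else -2  [with V_1=-3]  = -2
V_5 = -V_2 - 1  [with V_2=-2]  = 1

1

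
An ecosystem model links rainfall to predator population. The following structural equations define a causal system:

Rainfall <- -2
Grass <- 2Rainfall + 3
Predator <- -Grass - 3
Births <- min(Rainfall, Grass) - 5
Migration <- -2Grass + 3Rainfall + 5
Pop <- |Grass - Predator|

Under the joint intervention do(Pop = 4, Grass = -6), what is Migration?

11

The joint intervention fixes Pop = 4, Grass = -6, removing each variable's own equation.
Migration = -2Grass + 3Rainfall + 5  [with Grass=-6, Rainfall=-2]  = 11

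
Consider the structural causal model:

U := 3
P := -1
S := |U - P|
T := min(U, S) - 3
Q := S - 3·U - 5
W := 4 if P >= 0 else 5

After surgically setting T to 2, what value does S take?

Under do(T=2), the mechanism T := min(U, S) - 3 is discarded; T is fixed at 2.
Since S is not a descendant of the intervened variable, it is unaffected.
S = |U - P|  [with U=3, P=-1]  = 4

4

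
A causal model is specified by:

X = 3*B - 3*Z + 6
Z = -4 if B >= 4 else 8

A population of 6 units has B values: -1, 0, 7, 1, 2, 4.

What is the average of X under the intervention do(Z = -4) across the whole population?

The intervention sets Z=-4 in all 6 units regardless of B. Recomputing X per unit gives 15, 18, 39, 21, 24, 30; average 24.5.

24.5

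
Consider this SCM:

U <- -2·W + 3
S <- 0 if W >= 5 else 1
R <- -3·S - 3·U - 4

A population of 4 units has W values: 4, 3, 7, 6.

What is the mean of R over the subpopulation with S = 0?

26

Observing S=0 restricts to units where S's equation naturally yields 0: W ∈ {7, 6}. In that subpopulation R = 29, 23, mean 26.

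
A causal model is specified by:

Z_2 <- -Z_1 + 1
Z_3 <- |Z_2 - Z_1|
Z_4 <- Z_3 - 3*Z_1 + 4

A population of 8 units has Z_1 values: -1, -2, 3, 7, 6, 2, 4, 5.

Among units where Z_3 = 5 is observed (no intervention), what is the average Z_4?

Conditioning on Z_3=5 selects the 2 unit(s) with Z_1 ∈ {-2, 3}. Their Z_4 values: 15, 0. Mean = 7.5.

7.5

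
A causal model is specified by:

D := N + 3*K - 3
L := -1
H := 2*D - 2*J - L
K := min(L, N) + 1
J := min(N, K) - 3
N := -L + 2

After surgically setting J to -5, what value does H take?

11

Under do(J=-5), the mechanism J := min(N, K) - 3 is discarded; J is fixed at -5.
N = -L + 2  [with L=-1]  = 3
K = min(L, N) + 1  [with L=-1, N=3]  = 0
D = N + 3*K - 3  [with N=3, K=0]  = 0
H = 2*D - 2*J - L  [with D=0, J=-5, L=-1]  = 11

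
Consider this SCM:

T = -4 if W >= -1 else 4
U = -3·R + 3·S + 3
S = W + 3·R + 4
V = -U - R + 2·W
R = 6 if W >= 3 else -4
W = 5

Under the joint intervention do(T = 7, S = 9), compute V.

-8

Under do(T = 7, S = 9), each intervened variable's structural equation is replaced by its fixed value.
R = 6 if W >= 3 else -4  [with W=5]  = 6
U = -3·R + 3·S + 3  [with R=6, S=9]  = 12
V = -U - R + 2·W  [with U=12, R=6, W=5]  = -8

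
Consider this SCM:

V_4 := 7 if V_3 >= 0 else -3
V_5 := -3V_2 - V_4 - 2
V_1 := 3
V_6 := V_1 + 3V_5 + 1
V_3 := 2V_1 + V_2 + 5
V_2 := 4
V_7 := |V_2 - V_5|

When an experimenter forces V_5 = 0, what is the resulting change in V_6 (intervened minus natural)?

The intervention breaks the incoming arrows to V_5: V_5 := -3V_2 - V_4 - 2 no longer applies, and V_5 = 0.
V_6 = V_1 + 3V_5 + 1  [with V_1=3, V_5=0]  = 4
Without intervention: V_3 = 2V_1 + V_2 + 5  [with V_1=3, V_2=4]  = 15; V_4 = 7 if V_3 >= 0 else -3  [with V_3=15]  = 7; V_5 = -3V_2 - V_4 - 2  [with V_2=4, V_4=7]  = -21; V_6 = V_1 + 3V_5 + 1  [with V_1=3, V_5=-21]  = -59.
Change = 4 − (-59) = 63.

63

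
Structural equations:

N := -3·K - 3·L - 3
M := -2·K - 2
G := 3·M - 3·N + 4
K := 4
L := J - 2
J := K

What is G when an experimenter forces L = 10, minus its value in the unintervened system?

72

The intervention breaks the incoming arrows to L: L := J - 2 no longer applies, and L = 10.
N = -3·K - 3·L - 3  [with K=4, L=10]  = -45
M = -2·K - 2  [with K=4]  = -10
G = 3·M - 3·N + 4  [with M=-10, N=-45]  = 109
Without intervention: J = K  [with K=4]  = 4; L = J - 2  [with J=4]  = 2; N = -3·K - 3·L - 3  [with K=4, L=2]  = -21; M = -2·K - 2  [with K=4]  = -10; G = 3·M - 3·N + 4  [with M=-10, N=-21]  = 37.
Change = 109 − 37 = 72.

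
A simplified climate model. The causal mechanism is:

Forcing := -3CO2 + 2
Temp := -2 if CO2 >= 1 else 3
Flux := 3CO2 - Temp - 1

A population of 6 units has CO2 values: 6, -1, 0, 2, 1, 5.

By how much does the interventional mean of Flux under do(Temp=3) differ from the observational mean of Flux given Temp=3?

The intervention sets Temp=3 in all 6 units regardless of CO2. Recomputing Flux per unit gives 14, -7, -4, 2, -1, 11; average 2.5.
E[Flux|Temp=3] averages over only the 2 units with Temp=3 (CO2 = -1, 0): Flux = -7, -4, mean -5.5.
Difference = 2.5 − (-5.5) = 8.

8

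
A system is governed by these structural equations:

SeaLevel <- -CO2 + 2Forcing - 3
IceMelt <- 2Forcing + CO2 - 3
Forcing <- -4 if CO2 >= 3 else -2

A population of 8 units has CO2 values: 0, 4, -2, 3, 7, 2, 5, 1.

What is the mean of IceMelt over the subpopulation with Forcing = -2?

Observing Forcing=-2 restricts to units where Forcing's equation naturally yields -2: CO2 ∈ {0, -2, 2, 1}. In that subpopulation IceMelt = -7, -9, -5, -6, mean -6.75.

-6.75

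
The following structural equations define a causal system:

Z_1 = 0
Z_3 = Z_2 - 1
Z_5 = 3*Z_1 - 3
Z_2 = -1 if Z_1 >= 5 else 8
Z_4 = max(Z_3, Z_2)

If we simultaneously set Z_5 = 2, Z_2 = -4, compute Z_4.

Setting Z_5 = 2, Z_2 = -4 by intervention discards those variables' equations.
Z_3 = Z_2 - 1  [with Z_2=-4]  = -5
Z_4 = max(Z_3, Z_2)  [with Z_3=-5, Z_2=-4]  = -4

-4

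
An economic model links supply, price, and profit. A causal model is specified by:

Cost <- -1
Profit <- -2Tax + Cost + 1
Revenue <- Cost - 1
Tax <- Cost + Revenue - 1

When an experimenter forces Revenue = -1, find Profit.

Under do(Revenue=-1), the mechanism Revenue <- Cost - 1 is discarded; Revenue is fixed at -1.
Tax = Cost + Revenue - 1  [with Cost=-1, Revenue=-1]  = -3
Profit = -2Tax + Cost + 1  [with Tax=-3, Cost=-1]  = 6

6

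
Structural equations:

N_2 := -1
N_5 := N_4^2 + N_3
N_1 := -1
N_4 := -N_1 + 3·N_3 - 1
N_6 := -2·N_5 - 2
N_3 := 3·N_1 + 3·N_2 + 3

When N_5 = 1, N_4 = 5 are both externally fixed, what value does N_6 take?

Setting N_5 = 1, N_4 = 5 by intervention discards those variables' equations.
N_6 = -2·N_5 - 2  [with N_5=1]  = -4

-4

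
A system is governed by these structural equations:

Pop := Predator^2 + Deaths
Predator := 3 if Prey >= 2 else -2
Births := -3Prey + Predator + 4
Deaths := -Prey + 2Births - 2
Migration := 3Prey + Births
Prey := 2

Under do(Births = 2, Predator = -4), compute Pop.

Setting Births = 2, Predator = -4 by intervention discards those variables' equations.
Deaths = -Prey + 2Births - 2  [with Prey=2, Births=2]  = 0
Pop = Predator^2 + Deaths  [with Predator=-4, Deaths=0]  = 16

16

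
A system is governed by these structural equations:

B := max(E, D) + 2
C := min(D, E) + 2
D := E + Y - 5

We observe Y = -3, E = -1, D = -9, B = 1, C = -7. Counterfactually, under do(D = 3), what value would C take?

do(D=3) replaces the equation D := E + Y - 5 with the constant D = 3.
C = min(D, E) + 2  [with D=3, E=-1]  = 1

1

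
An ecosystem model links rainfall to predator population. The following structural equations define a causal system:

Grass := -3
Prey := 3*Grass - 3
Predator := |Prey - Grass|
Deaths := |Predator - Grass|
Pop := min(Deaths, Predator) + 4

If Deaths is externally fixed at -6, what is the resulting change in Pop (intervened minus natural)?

Intervening sets Deaths = -6 and removes its equation (Deaths := |Predator - Grass|).
Prey = 3*Grass - 3  [with Grass=-3]  = -12
Predator = |Prey - Grass|  [with Prey=-12, Grass=-3]  = 9
Pop = min(Deaths, Predator) + 4  [with Deaths=-6, Predator=9]  = -2
Without intervention: Prey = 3*Grass - 3  [with Grass=-3]  = -12; Predator = |Prey - Grass|  [with Prey=-12, Grass=-3]  = 9; Deaths = |Predator - Grass|  [with Predator=9, Grass=-3]  = 12; Pop = min(Deaths, Predator) + 4  [with Deaths=12, Predator=9]  = 13.
Change = -2 − 13 = -15.

-15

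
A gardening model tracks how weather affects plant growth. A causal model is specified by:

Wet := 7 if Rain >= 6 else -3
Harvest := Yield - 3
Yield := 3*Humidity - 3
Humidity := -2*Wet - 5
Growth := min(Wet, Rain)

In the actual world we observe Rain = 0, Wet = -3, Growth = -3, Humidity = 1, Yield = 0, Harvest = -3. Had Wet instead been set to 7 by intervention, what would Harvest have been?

Under do(Wet=7), the mechanism Wet := 7 if Rain >= 6 else -3 is discarded; Wet is fixed at 7.
Humidity = -2*Wet - 5  [with Wet=7]  = -19
Yield = 3*Humidity - 3  [with Humidity=-19]  = -60
Harvest = Yield - 3  [with Yield=-60]  = -63

-63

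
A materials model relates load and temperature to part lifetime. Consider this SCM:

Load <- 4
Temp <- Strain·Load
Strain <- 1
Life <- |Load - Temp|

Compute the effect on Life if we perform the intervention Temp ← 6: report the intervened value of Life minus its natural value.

2

The intervention breaks the incoming arrows to Temp: Temp <- Strain·Load no longer applies, and Temp = 6.
Life = |Load - Temp|  [with Load=4, Temp=6]  = 2
Without intervention: Temp = Strain·Load  [with Strain=1, Load=4]  = 4; Life = |Load - Temp|  [with Load=4, Temp=4]  = 0.
Change = 2 − 0 = 2.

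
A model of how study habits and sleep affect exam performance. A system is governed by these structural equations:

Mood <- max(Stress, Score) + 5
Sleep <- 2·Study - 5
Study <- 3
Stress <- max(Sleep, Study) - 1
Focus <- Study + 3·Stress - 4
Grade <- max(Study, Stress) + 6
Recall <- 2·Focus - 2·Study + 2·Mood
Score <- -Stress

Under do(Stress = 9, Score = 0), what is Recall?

Under do(Stress = 9, Score = 0), each intervened variable's structural equation is replaced by its fixed value.
Focus = Study + 3·Stress - 4  [with Study=3, Stress=9]  = 26
Mood = max(Stress, Score) + 5  [with Stress=9, Score=0]  = 14
Recall = 2·Focus - 2·Study + 2·Mood  [with Focus=26, Study=3, Mood=14]  = 74

74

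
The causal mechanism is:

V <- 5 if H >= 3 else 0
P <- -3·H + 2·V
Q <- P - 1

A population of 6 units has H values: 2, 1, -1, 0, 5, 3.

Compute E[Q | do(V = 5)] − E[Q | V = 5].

Under do(V=5), V's equation is replaced by V=5 for every unit. Per-unit Q: 3, 6, 12, 9, -6, 0. Mean = 4.
E[Q|V=5] averages over only the 2 units with V=5 (H = 5, 3): Q = -6, 0, mean -3.
Difference = 4 − (-3) = 7.

7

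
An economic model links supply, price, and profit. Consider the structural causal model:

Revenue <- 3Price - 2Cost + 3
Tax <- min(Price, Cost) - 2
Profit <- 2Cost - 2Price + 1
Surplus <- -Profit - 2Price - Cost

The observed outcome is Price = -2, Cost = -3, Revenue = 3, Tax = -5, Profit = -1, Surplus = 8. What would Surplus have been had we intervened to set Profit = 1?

The intervention breaks the incoming arrows to Profit: Profit <- 2Cost - 2Price + 1 no longer applies, and Profit = 1.
Surplus = -Profit - 2Price - Cost  [with Profit=1, Price=-2, Cost=-3]  = 6

6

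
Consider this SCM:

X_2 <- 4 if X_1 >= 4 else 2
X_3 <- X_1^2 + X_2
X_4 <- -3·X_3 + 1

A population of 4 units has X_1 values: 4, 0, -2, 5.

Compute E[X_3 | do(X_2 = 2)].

The intervention sets X_2=2 in all 4 units regardless of X_1. Recomputing X_3 per unit gives 18, 2, 6, 27; average 13.25.

13.25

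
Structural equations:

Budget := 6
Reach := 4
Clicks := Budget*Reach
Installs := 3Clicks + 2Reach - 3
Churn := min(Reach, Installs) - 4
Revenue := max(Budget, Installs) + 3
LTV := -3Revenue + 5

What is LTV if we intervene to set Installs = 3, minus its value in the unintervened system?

213

The intervention breaks the incoming arrows to Installs: Installs := 3Clicks + 2Reach - 3 no longer applies, and Installs = 3.
Revenue = max(Budget, Installs) + 3  [with Budget=6, Installs=3]  = 9
LTV = -3Revenue + 5  [with Revenue=9]  = -22
Without intervention: Clicks = Budget*Reach  [with Budget=6, Reach=4]  = 24; Installs = 3Clicks + 2Reach - 3  [with Clicks=24, Reach=4]  = 77; Revenue = max(Budget, Installs) + 3  [with Budget=6, Installs=77]  = 80; LTV = -3Revenue + 5  [with Revenue=80]  = -235.
Change = -22 − (-235) = 213.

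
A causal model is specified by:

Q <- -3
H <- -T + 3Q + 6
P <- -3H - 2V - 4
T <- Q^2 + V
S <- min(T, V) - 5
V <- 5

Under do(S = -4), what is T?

14

Under do(S=-4), the mechanism S <- min(T, V) - 5 is discarded; S is fixed at -4.
Since T is not a descendant of the intervened variable, it is unaffected.
T = Q^2 + V  [with Q=-3, V=5]  = 14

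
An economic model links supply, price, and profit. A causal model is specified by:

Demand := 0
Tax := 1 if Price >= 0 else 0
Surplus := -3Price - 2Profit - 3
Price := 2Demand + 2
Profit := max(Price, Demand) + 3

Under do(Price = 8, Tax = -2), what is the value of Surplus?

-49

Under do(Price = 8, Tax = -2), each intervened variable's structural equation is replaced by its fixed value.
Profit = max(Price, Demand) + 3  [with Price=8, Demand=0]  = 11
Surplus = -3Price - 2Profit - 3  [with Price=8, Profit=11]  = -49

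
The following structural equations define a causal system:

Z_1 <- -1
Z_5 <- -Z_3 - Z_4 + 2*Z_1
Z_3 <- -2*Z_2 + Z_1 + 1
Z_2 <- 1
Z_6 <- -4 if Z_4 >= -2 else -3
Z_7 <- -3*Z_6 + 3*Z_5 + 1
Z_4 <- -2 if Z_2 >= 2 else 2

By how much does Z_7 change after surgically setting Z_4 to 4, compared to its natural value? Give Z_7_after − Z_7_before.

-6

The intervention breaks the incoming arrows to Z_4: Z_4 <- -2 if Z_2 >= 2 else 2 no longer applies, and Z_4 = 4.
Z_3 = -2*Z_2 + Z_1 + 1  [with Z_2=1, Z_1=-1]  = -2
Z_5 = -Z_3 - Z_4 + 2*Z_1  [with Z_3=-2, Z_4=4, Z_1=-1]  = -4
Z_6 = -4 if Z_4 >= -2 else -3  [with Z_4=4]  = -4
Z_7 = -3*Z_6 + 3*Z_5 + 1  [with Z_6=-4, Z_5=-4]  = 1
Without intervention: Z_3 = -2*Z_2 + Z_1 + 1  [with Z_2=1, Z_1=-1]  = -2; Z_4 = -2 if Z_2 >= 2 else 2  [with Z_2=1]  = 2; Z_5 = -Z_3 - Z_4 + 2*Z_1  [with Z_3=-2, Z_4=2, Z_1=-1]  = -2; Z_6 = -4 if Z_4 >= -2 else -3  [with Z_4=2]  = -4; Z_7 = -3*Z_6 + 3*Z_5 + 1  [with Z_6=-4, Z_5=-2]  = 7.
Change = 1 − 7 = -6.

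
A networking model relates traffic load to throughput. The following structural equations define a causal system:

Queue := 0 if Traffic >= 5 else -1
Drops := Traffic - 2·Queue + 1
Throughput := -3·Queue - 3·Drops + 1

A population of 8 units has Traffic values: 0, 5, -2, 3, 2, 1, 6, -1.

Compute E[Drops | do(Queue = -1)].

Under do(Queue=-1), Queue's equation is replaced by Queue=-1 for every unit. Per-unit Drops: 3, 8, 1, 6, 5, 4, 9, 2. Mean = 4.75.

4.75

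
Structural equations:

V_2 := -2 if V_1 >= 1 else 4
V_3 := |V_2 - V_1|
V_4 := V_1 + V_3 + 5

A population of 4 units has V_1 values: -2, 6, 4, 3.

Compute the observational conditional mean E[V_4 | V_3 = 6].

Conditioning on V_3=6 selects the 2 unit(s) with V_1 ∈ {-2, 4}. Their V_4 values: 9, 15. Mean = 12.

12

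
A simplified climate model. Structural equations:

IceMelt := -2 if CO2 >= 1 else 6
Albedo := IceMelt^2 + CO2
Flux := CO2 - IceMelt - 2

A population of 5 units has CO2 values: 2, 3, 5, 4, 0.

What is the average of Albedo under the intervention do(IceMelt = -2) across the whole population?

Every unit gets IceMelt=-2 under the intervention. Albedo values become 6, 7, 9, 8, 4; E[Albedo|do(IceMelt=-2)] = 6.8.

6.8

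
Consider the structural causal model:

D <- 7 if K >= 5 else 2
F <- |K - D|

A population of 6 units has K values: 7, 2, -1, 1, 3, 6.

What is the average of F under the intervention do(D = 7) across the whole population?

Under do(D=7), D's equation is replaced by D=7 for every unit. Per-unit F: 0, 5, 8, 6, 4, 1. Mean = 4.

4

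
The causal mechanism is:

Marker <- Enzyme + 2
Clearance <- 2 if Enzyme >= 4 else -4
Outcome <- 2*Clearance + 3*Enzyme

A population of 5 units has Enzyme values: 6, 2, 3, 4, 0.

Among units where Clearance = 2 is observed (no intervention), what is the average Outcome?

19

Observing Clearance=2 restricts to units where Clearance's equation naturally yields 2: Enzyme ∈ {6, 4}. In that subpopulation Outcome = 22, 16, mean 19.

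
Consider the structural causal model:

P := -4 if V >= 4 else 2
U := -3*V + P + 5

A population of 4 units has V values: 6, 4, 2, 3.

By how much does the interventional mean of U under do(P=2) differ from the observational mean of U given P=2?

Under do(P=2), P's equation is replaced by P=2 for every unit. Per-unit U: -11, -5, 1, -2. Mean = -4.25.
E[U|P=2] averages over only the 2 units with P=2 (V = 2, 3): U = 1, -2, mean -0.5.
Difference = -4.25 − (-0.5) = -3.75.

-3.75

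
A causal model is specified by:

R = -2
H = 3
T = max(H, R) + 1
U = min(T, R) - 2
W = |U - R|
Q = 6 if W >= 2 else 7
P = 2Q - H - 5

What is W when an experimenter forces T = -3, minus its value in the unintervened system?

1

do(T=-3) replaces the equation T = max(H, R) + 1 with the constant T = -3.
U = min(T, R) - 2  [with T=-3, R=-2]  = -5
W = |U - R|  [with U=-5, R=-2]  = 3
Without intervention: T = max(H, R) + 1  [with H=3, R=-2]  = 4; U = min(T, R) - 2  [with T=4, R=-2]  = -4; W = |U - R|  [with U=-4, R=-2]  = 2.
Change = 3 − 2 = 1.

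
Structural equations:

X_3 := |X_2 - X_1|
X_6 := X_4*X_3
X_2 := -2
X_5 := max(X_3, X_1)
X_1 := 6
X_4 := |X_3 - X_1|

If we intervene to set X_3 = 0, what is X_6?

The intervention breaks the incoming arrows to X_3: X_3 := |X_2 - X_1| no longer applies, and X_3 = 0.
X_4 = |X_3 - X_1|  [with X_3=0, X_1=6]  = 6
X_6 = X_4*X_3  [with X_4=6, X_3=0]  = 0

0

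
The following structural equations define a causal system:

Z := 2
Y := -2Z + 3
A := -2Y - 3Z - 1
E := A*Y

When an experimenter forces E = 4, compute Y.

The intervention breaks the incoming arrows to E: E := A*Y no longer applies, and E = 4.
Since Y is not a descendant of the intervened variable, it is unaffected.
Y = -2Z + 3  [with Z=2]  = -1

-1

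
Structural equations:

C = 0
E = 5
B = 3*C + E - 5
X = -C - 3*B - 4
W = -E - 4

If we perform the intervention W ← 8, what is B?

0

do(W=8) replaces the equation W = -E - 4 with the constant W = 8.
B is not downstream of the intervention, so its value is determined by the original equations.
B = 3*C + E - 5  [with C=0, E=5]  = 0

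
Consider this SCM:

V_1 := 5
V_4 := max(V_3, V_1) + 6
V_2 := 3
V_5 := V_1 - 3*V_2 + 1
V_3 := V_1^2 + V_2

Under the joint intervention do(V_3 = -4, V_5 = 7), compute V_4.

The joint intervention fixes V_3 = -4, V_5 = 7, removing each variable's own equation.
V_4 = max(V_3, V_1) + 6  [with V_3=-4, V_1=5]  = 11

11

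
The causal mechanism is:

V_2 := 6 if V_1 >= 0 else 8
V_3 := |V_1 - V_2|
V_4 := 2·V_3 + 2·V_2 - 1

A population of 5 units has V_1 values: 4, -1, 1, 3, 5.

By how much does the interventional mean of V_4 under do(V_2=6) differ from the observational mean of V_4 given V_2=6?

The intervention sets V_2=6 in all 5 units regardless of V_1. Recomputing V_4 per unit gives 15, 25, 21, 17, 13; average 18.2.
E[V_4|V_2=6] averages over only the 4 units with V_2=6 (V_1 = 4, 1, 3, 5): V_4 = 15, 21, 17, 13, mean 16.5.
Difference = 18.2 − 16.5 = 1.7.

1.7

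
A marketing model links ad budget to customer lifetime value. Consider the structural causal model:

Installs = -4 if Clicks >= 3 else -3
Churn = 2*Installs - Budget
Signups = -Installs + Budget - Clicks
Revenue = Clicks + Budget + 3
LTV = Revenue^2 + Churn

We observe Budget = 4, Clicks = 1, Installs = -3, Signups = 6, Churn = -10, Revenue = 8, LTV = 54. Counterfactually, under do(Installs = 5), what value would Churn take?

do(Installs=5) replaces the equation Installs = -4 if Clicks >= 3 else -3 with the constant Installs = 5.
Churn = 2*Installs - Budget  [with Installs=5, Budget=4]  = 6

6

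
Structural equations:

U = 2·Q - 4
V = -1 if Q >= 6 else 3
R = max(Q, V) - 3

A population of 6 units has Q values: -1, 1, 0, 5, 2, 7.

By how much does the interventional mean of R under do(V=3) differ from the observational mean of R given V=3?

Under do(V=3), V's equation is replaced by V=3 for every unit. Per-unit R: 0, 0, 0, 2, 0, 4. Mean = 1.
Observing V=3 restricts to units where V's equation naturally yields 3: Q ∈ {-1, 1, 0, 5, 2}. In that subpopulation R = 0, 0, 0, 2, 0, mean 0.4.
Difference = 1 − 0.4 = 0.6.

0.6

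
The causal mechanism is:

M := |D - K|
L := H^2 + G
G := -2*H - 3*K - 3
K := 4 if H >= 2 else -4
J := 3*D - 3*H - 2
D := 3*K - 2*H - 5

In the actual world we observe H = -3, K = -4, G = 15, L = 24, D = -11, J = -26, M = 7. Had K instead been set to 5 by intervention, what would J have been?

55

Under do(K=5), the mechanism K := 4 if H >= 2 else -4 is discarded; K is fixed at 5.
D = 3*K - 2*H - 5  [with K=5, H=-3]  = 16
J = 3*D - 3*H - 2  [with D=16, H=-3]  = 55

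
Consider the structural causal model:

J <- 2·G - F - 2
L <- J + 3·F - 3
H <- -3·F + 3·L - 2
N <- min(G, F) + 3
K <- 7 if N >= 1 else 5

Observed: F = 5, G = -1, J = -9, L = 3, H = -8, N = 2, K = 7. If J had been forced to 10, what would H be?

do(J=10) replaces the equation J <- 2·G - F - 2 with the constant J = 10.
L = J + 3·F - 3  [with J=10, F=5]  = 22
H = -3·F + 3·L - 2  [with F=5, L=22]  = 49

49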